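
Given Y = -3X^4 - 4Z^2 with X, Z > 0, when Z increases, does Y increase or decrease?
Y decreases

Taking the partial derivative:
∂Y/∂Z = -8Z

∂Y/∂Z = -8Z < 0 (assuming positive values)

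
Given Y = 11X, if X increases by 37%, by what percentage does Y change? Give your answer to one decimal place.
37.0%

For Y = 11X:
If X → X(1 + 0.37)
Then Y → Y · (1 + 0.37)^1
     = Y · 1.3700

Percentage change = ((1 + 0.37)^1 − 1) × 100% = 37.0%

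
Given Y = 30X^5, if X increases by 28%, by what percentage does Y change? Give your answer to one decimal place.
243.6%

For Y = 30X^5:
If X → X(1 + 0.28)
Then Y → Y · (1 + 0.28)^5
     ≈ Y · 3.4360

Percentage change = ((1 + 0.28)^5 − 1) × 100% ≈ 243.6%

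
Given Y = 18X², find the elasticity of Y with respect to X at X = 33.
Elasticity = 2

Elasticity = (dY/dX) · (X/Y)

dY/dX = 36·X
At X = 33: dY/dX = 1188, Y = 19602

Elasticity = 1188 · (33 / 19602) = 2

Interpretation: for a small percentage change in X, the percentage change in Y is approximately 2.00 times as large.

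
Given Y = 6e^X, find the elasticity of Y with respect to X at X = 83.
Elasticity = 83

Elasticity = (dY/dX) · (X/Y)

dY/dX = 6·e^X
At X = 83: dY/dX = 6·e^83, Y = 6·e^83

Elasticity = (6·e^83) · (83 / (6·e^83)) = 83

Interpretation: for a small percentage change in X, the percentage change in Y is approximately 83.00 times as large.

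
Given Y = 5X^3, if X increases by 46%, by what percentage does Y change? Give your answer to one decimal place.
211.2%

For Y = 5X^3:
If X → X(1 + 0.46)
Then Y → Y · (1 + 0.46)^3
     ≈ Y · 3.1121

Percentage change = ((1 + 0.46)^3 − 1) × 100% ≈ 211.2%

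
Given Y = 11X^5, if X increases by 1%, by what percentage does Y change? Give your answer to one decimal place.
5.1%

For Y = 11X^5:
If X → X(1 + 0.01)
Then Y → Y · (1 + 0.01)^5
     ≈ Y · 1.0510

Percentage change = ((1 + 0.01)^5 − 1) × 100% ≈ 5.1%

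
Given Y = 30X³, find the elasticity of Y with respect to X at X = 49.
Elasticity = 3

Elasticity = (dY/dX) · (X/Y)

dY/dX = 90·X²
At X = 49: dY/dX = 216090, Y = 3529470

Elasticity = 216090 · (49 / 3529470) = 3

Interpretation: for a small percentage change in X, the percentage change in Y is approximately 3.00 times as large.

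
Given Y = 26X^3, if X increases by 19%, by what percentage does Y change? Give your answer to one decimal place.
68.5%

For Y = 26X^3:
If X → X(1 + 0.19)
Then Y → Y · (1 + 0.19)^3
     ≈ Y · 1.6852

Percentage change = ((1 + 0.19)^3 − 1) × 100% ≈ 68.5%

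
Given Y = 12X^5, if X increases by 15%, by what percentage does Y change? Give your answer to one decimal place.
101.1%

For Y = 12X^5:
If X → X(1 + 0.15)
Then Y → Y · (1 + 0.15)^5
     ≈ Y · 2.0114

Percentage change = ((1 + 0.15)^5 − 1) × 100% ≈ 101.1%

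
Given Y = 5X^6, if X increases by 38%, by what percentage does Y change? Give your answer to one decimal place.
590.7%

For Y = 5X^6:
If X → X(1 + 0.38)
Then Y → Y · (1 + 0.38)^6
     ≈ Y · 6.9068

Percentage change = ((1 + 0.38)^6 − 1) × 100% ≈ 590.7%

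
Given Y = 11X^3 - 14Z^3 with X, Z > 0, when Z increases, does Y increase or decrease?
Y decreases

Taking the partial derivative:
∂Y/∂Z = -42Z^2

∂Y/∂Z = -42Z^2 < 0 (assuming positive values)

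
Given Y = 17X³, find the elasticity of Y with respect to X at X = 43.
Elasticity = 3

Elasticity = (dY/dX) · (X/Y)

dY/dX = 51·X²
At X = 43: dY/dX = 94299, Y = 1351619

Elasticity = 94299 · (43 / 1351619) = 3

Interpretation: for a small percentage change in X, the percentage change in Y is approximately 3.00 times as large.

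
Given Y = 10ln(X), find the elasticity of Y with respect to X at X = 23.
Elasticity = 1/ln(23) ≈ 0.3189

Elasticity = (dY/dX) · (X/Y)

dY/dX = 10/X
At X = 23: dY/dX = 10/23, Y = 10·ln(23)

Elasticity = (10/23) · (23 / (10·ln(23))) = 1/ln(23) ≈ 0.3189

Interpretation: for a small percentage change in X, the percentage change in Y is approximately 0.32 times as large.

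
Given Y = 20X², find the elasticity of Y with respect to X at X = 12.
Elasticity = 2

Elasticity = (dY/dX) · (X/Y)

dY/dX = 40·X
At X = 12: dY/dX = 480, Y = 2880

Elasticity = 480 · (12 / 2880) = 2

Interpretation: for a small percentage change in X, the percentage change in Y is approximately 2.00 times as large.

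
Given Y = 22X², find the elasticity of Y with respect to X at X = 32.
Elasticity = 2

Elasticity = (dY/dX) · (X/Y)

dY/dX = 44·X
At X = 32: dY/dX = 1408, Y = 22528

Elasticity = 1408 · (32 / 22528) = 2

Interpretation: for a small percentage change in X, the percentage change in Y is approximately 2.00 times as large.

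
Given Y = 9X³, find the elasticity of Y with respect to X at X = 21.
Elasticity = 3

Elasticity = (dY/dX) · (X/Y)

dY/dX = 27·X²
At X = 21: dY/dX = 11907, Y = 83349

Elasticity = 11907 · (21 / 83349) = 3

Interpretation: for a small percentage change in X, the percentage change in Y is approximately 3.00 times as large.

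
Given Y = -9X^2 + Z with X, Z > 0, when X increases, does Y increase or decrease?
Y decreases

Taking the partial derivative:
∂Y/∂X = -18X

∂Y/∂X = -18X < 0 (assuming positive values)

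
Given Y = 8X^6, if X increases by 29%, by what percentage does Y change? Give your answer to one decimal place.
360.8%

For Y = 8X^6:
If X → X(1 + 0.29)
Then Y → Y · (1 + 0.29)^6
     ≈ Y · 4.6083

Percentage change = ((1 + 0.29)^6 − 1) × 100% ≈ 360.8%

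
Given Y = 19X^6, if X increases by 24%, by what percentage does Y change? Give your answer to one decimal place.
263.5%

For Y = 19X^6:
If X → X(1 + 0.24)
Then Y → Y · (1 + 0.24)^6
     ≈ Y · 3.6352

Percentage change = ((1 + 0.24)^6 − 1) × 100% ≈ 263.5%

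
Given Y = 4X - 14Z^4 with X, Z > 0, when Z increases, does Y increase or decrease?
Y decreases

Taking the partial derivative:
∂Y/∂Z = -56Z^3

∂Y/∂Z = -56Z^3 < 0 (assuming positive values)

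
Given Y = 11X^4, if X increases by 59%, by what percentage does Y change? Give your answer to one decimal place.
539.1%

For Y = 11X^4:
If X → X(1 + 0.59)
Then Y → Y · (1 + 0.59)^4
     ≈ Y · 6.3913

Percentage change = ((1 + 0.59)^4 − 1) × 100% ≈ 539.1%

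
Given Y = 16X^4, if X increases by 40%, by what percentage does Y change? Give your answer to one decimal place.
284.2%

For Y = 16X^4:
If X → X(1 + 0.4)
Then Y → Y · (1 + 0.4)^4
     = Y · 3.8416

Percentage change = ((1 + 0.4)^4 − 1) × 100% ≈ 284.2%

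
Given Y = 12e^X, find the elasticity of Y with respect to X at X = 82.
Elasticity = 82

Elasticity = (dY/dX) · (X/Y)

dY/dX = 12·e^X
At X = 82: dY/dX = 12·e^82, Y = 12·e^82

Elasticity = (12·e^82) · (82 / (12·e^82)) = 82

Interpretation: for a small percentage change in X, the percentage change in Y is approximately 82.00 times as large.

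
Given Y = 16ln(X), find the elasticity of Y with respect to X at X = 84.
Elasticity = 1/ln(84) ≈ 0.2257

Elasticity = (dY/dX) · (X/Y)

dY/dX = 16/X
At X = 84: dY/dX = 4/21, Y = 16·ln(84)

Elasticity = (4/21) · (84 / (16·ln(84))) = 1/ln(84) ≈ 0.2257

Interpretation: for a small percentage change in X, the percentage change in Y is approximately 0.23 times as large.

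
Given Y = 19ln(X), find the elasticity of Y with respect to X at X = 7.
Elasticity = 1/ln(7) ≈ 0.5139

Elasticity = (dY/dX) · (X/Y)

dY/dX = 19/X
At X = 7: dY/dX = 19/7, Y = 19·ln(7)

Elasticity = (19/7) · (7 / (19·ln(7))) = 1/ln(7) ≈ 0.5139

Interpretation: for a small percentage change in X, the percentage change in Y is approximately 0.51 times as large.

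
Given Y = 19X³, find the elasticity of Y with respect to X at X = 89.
Elasticity = 3

Elasticity = (dY/dX) · (X/Y)

dY/dX = 57·X²
At X = 89: dY/dX = 451497, Y = 13394411

Elasticity = 451497 · (89 / 13394411) = 3

Interpretation: for a small percentage change in X, the percentage change in Y is approximately 3.00 times as large.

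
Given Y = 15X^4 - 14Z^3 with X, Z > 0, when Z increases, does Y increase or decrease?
Y decreases

Taking the partial derivative:
∂Y/∂Z = -42Z^2

∂Y/∂Z = -42Z^2 < 0 (assuming positive values)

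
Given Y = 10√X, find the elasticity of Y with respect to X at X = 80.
Elasticity = 1/2

Elasticity = (dY/dX) · (X/Y)

dY/dX = 5/√X
At X = 80: dY/dX = √5/4, Y = 40·√5

Elasticity = (√5/4) · (80 / (40·√5)) = 1/2

Interpretation: for a small percentage change in X, the percentage change in Y is approximately 0.50 times as large.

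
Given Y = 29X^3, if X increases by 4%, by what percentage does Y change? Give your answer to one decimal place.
12.5%

For Y = 29X^3:
If X → X(1 + 0.04)
Then Y → Y · (1 + 0.04)^3
     ≈ Y · 1.1249

Percentage change = ((1 + 0.04)^3 − 1) × 100% ≈ 12.5%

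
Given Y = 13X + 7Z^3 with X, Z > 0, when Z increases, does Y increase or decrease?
Y increases

Taking the partial derivative:
∂Y/∂Z = 21Z^2

∂Y/∂Z = 21Z^2 > 0 (assuming positive values)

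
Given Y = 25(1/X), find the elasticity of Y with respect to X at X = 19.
Elasticity = -1

Elasticity = (dY/dX) · (X/Y)

dY/dX = -25/X²
At X = 19: dY/dX = -25/361, Y = 25/19

Elasticity = (-25/361) · (19 / (25/19)) = -1

Interpretation: for a small percentage change in X, the percentage change in Y is approximately -1.00 times as large.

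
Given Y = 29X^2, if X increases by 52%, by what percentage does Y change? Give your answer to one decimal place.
131.0%

For Y = 29X^2:
If X → X(1 + 0.52)
Then Y → Y · (1 + 0.52)^2
     = Y · 2.3104

Percentage change = ((1 + 0.52)^2 − 1) × 100% ≈ 131.0%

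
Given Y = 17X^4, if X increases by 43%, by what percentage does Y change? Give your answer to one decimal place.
318.2%

For Y = 17X^4:
If X → X(1 + 0.43)
Then Y → Y · (1 + 0.43)^4
     ≈ Y · 4.1816

Percentage change = ((1 + 0.43)^4 − 1) × 100% ≈ 318.2%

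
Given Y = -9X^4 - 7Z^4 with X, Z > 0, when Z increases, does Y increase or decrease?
Y decreases

Taking the partial derivative:
∂Y/∂Z = -28Z^3

∂Y/∂Z = -28Z^3 < 0 (assuming positive values)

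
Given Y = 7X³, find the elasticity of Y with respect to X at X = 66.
Elasticity = 3

Elasticity = (dY/dX) · (X/Y)

dY/dX = 21·X²
At X = 66: dY/dX = 91476, Y = 2012472

Elasticity = 91476 · (66 / 2012472) = 3

Interpretation: for a small percentage change in X, the percentage change in Y is approximately 3.00 times as large.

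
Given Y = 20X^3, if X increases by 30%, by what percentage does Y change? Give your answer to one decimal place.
119.7%

For Y = 20X^3:
If X → X(1 + 0.3)
Then Y → Y · (1 + 0.3)^3
     = Y · 2.1970

Percentage change = ((1 + 0.3)^3 − 1) × 100% = 119.7%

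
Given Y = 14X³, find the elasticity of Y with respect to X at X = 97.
Elasticity = 3

Elasticity = (dY/dX) · (X/Y)

dY/dX = 42·X²
At X = 97: dY/dX = 395178, Y = 12777422

Elasticity = 395178 · (97 / 12777422) = 3

Interpretation: for a small percentage change in X, the percentage change in Y is approximately 3.00 times as large.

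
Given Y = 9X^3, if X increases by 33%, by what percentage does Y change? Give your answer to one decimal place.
135.3%

For Y = 9X^3:
If X → X(1 + 0.33)
Then Y → Y · (1 + 0.33)^3
     ≈ Y · 2.3526

Percentage change = ((1 + 0.33)^3 − 1) × 100% ≈ 135.3%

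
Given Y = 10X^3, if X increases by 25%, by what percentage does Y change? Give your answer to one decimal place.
95.3%

For Y = 10X^3:
If X → X(1 + 0.25)
Then Y → Y · (1 + 0.25)^3
     ≈ Y · 1.9531

Percentage change = ((1 + 0.25)^3 − 1) × 100% ≈ 95.3%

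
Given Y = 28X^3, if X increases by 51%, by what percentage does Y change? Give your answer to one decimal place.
244.3%

For Y = 28X^3:
If X → X(1 + 0.51)
Then Y → Y · (1 + 0.51)^3
     ≈ Y · 3.4430

Percentage change = ((1 + 0.51)^3 − 1) × 100% ≈ 244.3%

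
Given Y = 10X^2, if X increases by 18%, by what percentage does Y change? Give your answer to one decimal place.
39.2%

For Y = 10X^2:
If X → X(1 + 0.18)
Then Y → Y · (1 + 0.18)^2
     = Y · 1.3924

Percentage change = ((1 + 0.18)^2 − 1) × 100% ≈ 39.2%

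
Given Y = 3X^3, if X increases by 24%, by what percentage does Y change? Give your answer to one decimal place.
90.7%

For Y = 3X^3:
If X → X(1 + 0.24)
Then Y → Y · (1 + 0.24)^3
     ≈ Y · 1.9066

Percentage change = ((1 + 0.24)^3 − 1) × 100% ≈ 90.7%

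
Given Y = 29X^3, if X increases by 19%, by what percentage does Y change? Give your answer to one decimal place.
68.5%

For Y = 29X^3:
If X → X(1 + 0.19)
Then Y → Y · (1 + 0.19)^3
     ≈ Y · 1.6852

Percentage change = ((1 + 0.19)^3 − 1) × 100% ≈ 68.5%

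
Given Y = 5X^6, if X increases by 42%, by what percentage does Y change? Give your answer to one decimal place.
719.8%

For Y = 5X^6:
If X → X(1 + 0.42)
Then Y → Y · (1 + 0.42)^6
     ≈ Y · 8.1984

Percentage change = ((1 + 0.42)^6 − 1) × 100% ≈ 719.8%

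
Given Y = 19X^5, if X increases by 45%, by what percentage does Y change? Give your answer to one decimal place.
541.0%

For Y = 19X^5:
If X → X(1 + 0.45)
Then Y → Y · (1 + 0.45)^5
     ≈ Y · 6.4097

Percentage change = ((1 + 0.45)^5 − 1) × 100% ≈ 541.0%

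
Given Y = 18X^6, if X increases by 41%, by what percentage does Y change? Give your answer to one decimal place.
685.8%

For Y = 18X^6:
If X → X(1 + 0.41)
Then Y → Y · (1 + 0.41)^6
     ≈ Y · 7.8580

Percentage change = ((1 + 0.41)^6 − 1) × 100% ≈ 685.8%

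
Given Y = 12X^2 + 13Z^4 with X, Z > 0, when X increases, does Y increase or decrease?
Y increases

Taking the partial derivative:
∂Y/∂X = 24X

∂Y/∂X = 24X > 0 (assuming positive values)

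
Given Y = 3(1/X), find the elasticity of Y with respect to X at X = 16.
Elasticity = -1

Elasticity = (dY/dX) · (X/Y)

dY/dX = -3/X²
At X = 16: dY/dX = -3/256, Y = 3/16

Elasticity = (-3/256) · (16 / (3/16)) = -1

Interpretation: for a small percentage change in X, the percentage change in Y is approximately -1.00 times as large.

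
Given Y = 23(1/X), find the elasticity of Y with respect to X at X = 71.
Elasticity = -1

Elasticity = (dY/dX) · (X/Y)

dY/dX = -23/X²
At X = 71: dY/dX = -23/5041, Y = 23/71

Elasticity = (-23/5041) · (71 / (23/71)) = -1

Interpretation: for a small percentage change in X, the percentage change in Y is approximately -1.00 times as large.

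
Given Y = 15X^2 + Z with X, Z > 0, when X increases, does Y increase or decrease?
Y increases

Taking the partial derivative:
∂Y/∂X = 30X

∂Y/∂X = 30X > 0 (assuming positive values)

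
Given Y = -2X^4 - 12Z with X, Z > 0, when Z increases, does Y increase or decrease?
Y decreases

Taking the partial derivative:
∂Y/∂Z = -12

∂Y/∂Z = -12 < 0 (assuming positive values)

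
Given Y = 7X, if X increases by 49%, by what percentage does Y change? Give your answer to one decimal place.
49.0%

For Y = 7X:
If X → X(1 + 0.49)
Then Y → Y · (1 + 0.49)^1
     = Y · 1.4900

Percentage change = ((1 + 0.49)^1 − 1) × 100% = 49.0%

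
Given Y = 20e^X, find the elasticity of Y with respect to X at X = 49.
Elasticity = 49

Elasticity = (dY/dX) · (X/Y)

dY/dX = 20·e^X
At X = 49: dY/dX = 20·e^49, Y = 20·e^49

Elasticity = (20·e^49) · (49 / (20·e^49)) = 49

Interpretation: for a small percentage change in X, the percentage change in Y is approximately 49.00 times as large.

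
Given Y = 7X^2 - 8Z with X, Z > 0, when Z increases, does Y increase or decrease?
Y decreases

Taking the partial derivative:
∂Y/∂Z = -8

∂Y/∂Z = -8 < 0 (assuming positive values)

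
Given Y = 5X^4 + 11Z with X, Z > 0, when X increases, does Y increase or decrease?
Y increases

Taking the partial derivative:
∂Y/∂X = 20X^3

∂Y/∂X = 20X^3 > 0 (assuming positive values)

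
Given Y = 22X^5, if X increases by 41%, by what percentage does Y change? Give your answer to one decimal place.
457.3%

For Y = 22X^5:
If X → X(1 + 0.41)
Then Y → Y · (1 + 0.41)^5
     ≈ Y · 5.5731

Percentage change = ((1 + 0.41)^5 − 1) × 100% ≈ 457.3%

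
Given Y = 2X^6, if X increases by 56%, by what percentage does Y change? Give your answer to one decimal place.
1341.3%

For Y = 2X^6:
If X → X(1 + 0.56)
Then Y → Y · (1 + 0.56)^6
     ≈ Y · 14.4128

Percentage change = ((1 + 0.56)^6 − 1) × 100% ≈ 1341.3%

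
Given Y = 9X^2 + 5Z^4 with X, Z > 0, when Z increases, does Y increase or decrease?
Y increases

Taking the partial derivative:
∂Y/∂Z = 20Z^3

∂Y/∂Z = 20Z^3 > 0 (assuming positive values)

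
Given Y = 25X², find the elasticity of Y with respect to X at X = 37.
Elasticity = 2

Elasticity = (dY/dX) · (X/Y)

dY/dX = 50·X
At X = 37: dY/dX = 1850, Y = 34225

Elasticity = 1850 · (37 / 34225) = 2

Interpretation: for a small percentage change in X, the percentage change in Y is approximately 2.00 times as large.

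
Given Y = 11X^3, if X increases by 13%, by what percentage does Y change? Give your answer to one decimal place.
44.3%

For Y = 11X^3:
If X → X(1 + 0.13)
Then Y → Y · (1 + 0.13)^3
     ≈ Y · 1.4429

Percentage change = ((1 + 0.13)^3 − 1) × 100% ≈ 44.3%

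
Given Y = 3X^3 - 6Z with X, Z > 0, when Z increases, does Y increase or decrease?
Y decreases

Taking the partial derivative:
∂Y/∂Z = -6

∂Y/∂Z = -6 < 0 (assuming positive values)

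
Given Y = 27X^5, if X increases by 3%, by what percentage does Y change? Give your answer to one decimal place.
15.9%

For Y = 27X^5:
If X → X(1 + 0.03)
Then Y → Y · (1 + 0.03)^5
     ≈ Y · 1.1593

Percentage change = ((1 + 0.03)^5 − 1) × 100% ≈ 15.9%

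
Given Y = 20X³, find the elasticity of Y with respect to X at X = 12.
Elasticity = 3

Elasticity = (dY/dX) · (X/Y)

dY/dX = 60·X²
At X = 12: dY/dX = 8640, Y = 34560

Elasticity = 8640 · (12 / 34560) = 3

Interpretation: for a small percentage change in X, the percentage change in Y is approximately 3.00 times as large.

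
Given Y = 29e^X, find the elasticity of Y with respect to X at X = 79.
Elasticity = 79

Elasticity = (dY/dX) · (X/Y)

dY/dX = 29·e^X
At X = 79: dY/dX = 29·e^79, Y = 29·e^79

Elasticity = (29·e^79) · (79 / (29·e^79)) = 79

Interpretation: for a small percentage change in X, the percentage change in Y is approximately 79.00 times as large.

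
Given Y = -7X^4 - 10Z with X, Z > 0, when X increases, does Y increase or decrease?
Y decreases

Taking the partial derivative:
∂Y/∂X = -28X^3

∂Y/∂X = -28X^3 < 0 (assuming positive values)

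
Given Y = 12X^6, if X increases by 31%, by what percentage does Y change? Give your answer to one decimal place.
405.4%

For Y = 12X^6:
If X → X(1 + 0.31)
Then Y → Y · (1 + 0.31)^6
     ≈ Y · 5.0539

Percentage change = ((1 + 0.31)^6 − 1) × 100% ≈ 405.4%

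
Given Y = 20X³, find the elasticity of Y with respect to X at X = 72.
Elasticity = 3

Elasticity = (dY/dX) · (X/Y)

dY/dX = 60·X²
At X = 72: dY/dX = 311040, Y = 7464960

Elasticity = 311040 · (72 / 7464960) = 3

Interpretation: for a small percentage change in X, the percentage change in Y is approximately 3.00 times as large.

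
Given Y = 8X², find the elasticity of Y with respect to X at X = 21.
Elasticity = 2

Elasticity = (dY/dX) · (X/Y)

dY/dX = 16·X
At X = 21: dY/dX = 336, Y = 3528

Elasticity = 336 · (21 / 3528) = 2

Interpretation: for a small percentage change in X, the percentage change in Y is approximately 2.00 times as large.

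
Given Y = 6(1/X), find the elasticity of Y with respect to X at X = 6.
Elasticity = -1

Elasticity = (dY/dX) · (X/Y)

dY/dX = -6/X²
At X = 6: dY/dX = -1/6, Y = 1

Elasticity = (-1/6) · (6 / 1) = -1

Interpretation: for a small percentage change in X, the percentage change in Y is approximately -1.00 times as large.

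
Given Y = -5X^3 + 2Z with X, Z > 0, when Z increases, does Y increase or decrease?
Y increases

Taking the partial derivative:
∂Y/∂Z = 2

∂Y/∂Z = 2 > 0 (assuming positive values)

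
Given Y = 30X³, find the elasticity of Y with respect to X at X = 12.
Elasticity = 3

Elasticity = (dY/dX) · (X/Y)

dY/dX = 90·X²
At X = 12: dY/dX = 12960, Y = 51840

Elasticity = 12960 · (12 / 51840) = 3

Interpretation: for a small percentage change in X, the percentage change in Y is approximately 3.00 times as large.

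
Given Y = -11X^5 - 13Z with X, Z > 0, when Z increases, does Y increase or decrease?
Y decreases

Taking the partial derivative:
∂Y/∂Z = -13

∂Y/∂Z = -13 < 0 (assuming positive values)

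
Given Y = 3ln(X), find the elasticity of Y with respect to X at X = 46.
Elasticity = 1/ln(46) ≈ 0.2612

Elasticity = (dY/dX) · (X/Y)

dY/dX = 3/X
At X = 46: dY/dX = 3/46, Y = 3·ln(46)

Elasticity = (3/46) · (46 / (3·ln(46))) = 1/ln(46) ≈ 0.2612

Interpretation: for a small percentage change in X, the percentage change in Y is approximately 0.26 times as large.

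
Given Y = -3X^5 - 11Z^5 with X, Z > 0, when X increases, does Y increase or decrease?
Y decreases

Taking the partial derivative:
∂Y/∂X = -15X^4

∂Y/∂X = -15X^4 < 0 (assuming positive values)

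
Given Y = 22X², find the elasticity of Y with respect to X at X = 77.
Elasticity = 2

Elasticity = (dY/dX) · (X/Y)

dY/dX = 44·X
At X = 77: dY/dX = 3388, Y = 130438

Elasticity = 3388 · (77 / 130438) = 2

Interpretation: for a small percentage change in X, the percentage change in Y is approximately 2.00 times as large.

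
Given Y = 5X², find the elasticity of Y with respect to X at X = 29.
Elasticity = 2

Elasticity = (dY/dX) · (X/Y)

dY/dX = 10·X
At X = 29: dY/dX = 290, Y = 4205

Elasticity = 290 · (29 / 4205) = 2

Interpretation: for a small percentage change in X, the percentage change in Y is approximately 2.00 times as large.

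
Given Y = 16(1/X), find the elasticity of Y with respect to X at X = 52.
Elasticity = -1

Elasticity = (dY/dX) · (X/Y)

dY/dX = -16/X²
At X = 52: dY/dX = -1/169, Y = 4/13

Elasticity = (-1/169) · (52 / (4/13)) = -1

Interpretation: for a small percentage change in X, the percentage change in Y is approximately -1.00 times as large.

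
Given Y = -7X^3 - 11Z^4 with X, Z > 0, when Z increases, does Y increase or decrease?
Y decreases

Taking the partial derivative:
∂Y/∂Z = -44Z^3

∂Y/∂Z = -44Z^3 < 0 (assuming positive values)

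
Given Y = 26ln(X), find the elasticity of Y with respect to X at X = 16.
Elasticity = 1/ln(16) ≈ 0.3607

Elasticity = (dY/dX) · (X/Y)

dY/dX = 26/X
At X = 16: dY/dX = 13/8, Y = 26·ln(16)

Elasticity = (13/8) · (16 / (26·ln(16))) = 1/ln(16) ≈ 0.3607

Interpretation: for a small percentage change in X, the percentage change in Y is approximately 0.36 times as large.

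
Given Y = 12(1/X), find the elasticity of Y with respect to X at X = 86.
Elasticity = -1

Elasticity = (dY/dX) · (X/Y)

dY/dX = -12/X²
At X = 86: dY/dX = -3/1849, Y = 6/43

Elasticity = (-3/1849) · (86 / (6/43)) = -1

Interpretation: for a small percentage change in X, the percentage change in Y is approximately -1.00 times as large.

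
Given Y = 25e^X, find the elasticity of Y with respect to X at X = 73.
Elasticity = 73

Elasticity = (dY/dX) · (X/Y)

dY/dX = 25·e^X
At X = 73: dY/dX = 25·e^73, Y = 25·e^73

Elasticity = (25·e^73) · (73 / (25·e^73)) = 73

Interpretation: for a small percentage change in X, the percentage change in Y is approximately 73.00 times as large.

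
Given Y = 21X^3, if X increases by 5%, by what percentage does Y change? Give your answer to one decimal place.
15.8%

For Y = 21X^3:
If X → X(1 + 0.05)
Then Y → Y · (1 + 0.05)^3
     ≈ Y · 1.1576

Percentage change = ((1 + 0.05)^3 − 1) × 100% ≈ 15.8%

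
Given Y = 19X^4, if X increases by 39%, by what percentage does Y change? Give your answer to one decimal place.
273.3%

For Y = 19X^4:
If X → X(1 + 0.39)
Then Y → Y · (1 + 0.39)^4
     ≈ Y · 3.7330

Percentage change = ((1 + 0.39)^4 − 1) × 100% ≈ 273.3%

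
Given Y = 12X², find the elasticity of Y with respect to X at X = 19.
Elasticity = 2

Elasticity = (dY/dX) · (X/Y)

dY/dX = 24·X
At X = 19: dY/dX = 456, Y = 4332

Elasticity = 456 · (19 / 4332) = 2

Interpretation: for a small percentage change in X, the percentage change in Y is approximately 2.00 times as large.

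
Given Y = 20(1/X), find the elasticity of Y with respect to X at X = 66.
Elasticity = -1

Elasticity = (dY/dX) · (X/Y)

dY/dX = -20/X²
At X = 66: dY/dX = -5/1089, Y = 10/33

Elasticity = (-5/1089) · (66 / (10/33)) = -1

Interpretation: for a small percentage change in X, the percentage change in Y is approximately -1.00 times as large.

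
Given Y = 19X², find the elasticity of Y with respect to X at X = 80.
Elasticity = 2

Elasticity = (dY/dX) · (X/Y)

dY/dX = 38·X
At X = 80: dY/dX = 3040, Y = 121600

Elasticity = 3040 · (80 / 121600) = 2

Interpretation: for a small percentage change in X, the percentage change in Y is approximately 2.00 times as large.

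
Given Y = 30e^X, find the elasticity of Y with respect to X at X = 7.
Elasticity = 7

Elasticity = (dY/dX) · (X/Y)

dY/dX = 30·e^X
At X = 7: dY/dX = 30·e^7, Y = 30·e^7

Elasticity = (30·e^7) · (7 / (30·e^7)) = 7

Interpretation: for a small percentage change in X, the percentage change in Y is approximately 7.00 times as large.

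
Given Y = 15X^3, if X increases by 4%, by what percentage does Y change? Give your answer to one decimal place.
12.5%

For Y = 15X^3:
If X → X(1 + 0.04)
Then Y → Y · (1 + 0.04)^3
     ≈ Y · 1.1249

Percentage change = ((1 + 0.04)^3 − 1) × 100% ≈ 12.5%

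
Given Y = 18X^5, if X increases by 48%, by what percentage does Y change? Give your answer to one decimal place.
610.1%

For Y = 18X^5:
If X → X(1 + 0.48)
Then Y → Y · (1 + 0.48)^5
     ≈ Y · 7.1008

Percentage change = ((1 + 0.48)^5 − 1) × 100% ≈ 610.1%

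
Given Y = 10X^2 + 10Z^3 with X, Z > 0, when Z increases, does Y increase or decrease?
Y increases

Taking the partial derivative:
∂Y/∂Z = 30Z^2

∂Y/∂Z = 30Z^2 > 0 (assuming positive values)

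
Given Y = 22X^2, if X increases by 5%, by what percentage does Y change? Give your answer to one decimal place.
10.3%

For Y = 22X^2:
If X → X(1 + 0.05)
Then Y → Y · (1 + 0.05)^2
     = Y · 1.1025

Percentage change = ((1 + 0.05)^2 − 1) × 100% ≈ 10.3%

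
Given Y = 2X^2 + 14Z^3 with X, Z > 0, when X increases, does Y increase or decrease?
Y increases

Taking the partial derivative:
∂Y/∂X = 4X

∂Y/∂X = 4X > 0 (assuming positive values)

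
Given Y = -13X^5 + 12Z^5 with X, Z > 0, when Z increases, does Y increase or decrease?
Y increases

Taking the partial derivative:
∂Y/∂Z = 60Z^4

∂Y/∂Z = 60Z^4 > 0 (assuming positive values)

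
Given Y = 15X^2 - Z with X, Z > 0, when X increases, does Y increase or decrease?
Y increases

Taking the partial derivative:
∂Y/∂X = 30X

∂Y/∂X = 30X > 0 (assuming positive values)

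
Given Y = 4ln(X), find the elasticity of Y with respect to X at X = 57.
Elasticity = 1/ln(57) ≈ 0.2473

Elasticity = (dY/dX) · (X/Y)

dY/dX = 4/X
At X = 57: dY/dX = 4/57, Y = 4·ln(57)

Elasticity = (4/57) · (57 / (4·ln(57))) = 1/ln(57) ≈ 0.2473

Interpretation: for a small percentage change in X, the percentage change in Y is approximately 0.25 times as large.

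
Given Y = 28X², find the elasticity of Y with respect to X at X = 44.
Elasticity = 2

Elasticity = (dY/dX) · (X/Y)

dY/dX = 56·X
At X = 44: dY/dX = 2464, Y = 54208

Elasticity = 2464 · (44 / 54208) = 2

Interpretation: for a small percentage change in X, the percentage change in Y is approximately 2.00 times as large.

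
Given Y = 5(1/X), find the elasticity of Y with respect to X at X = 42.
Elasticity = -1

Elasticity = (dY/dX) · (X/Y)

dY/dX = -5/X²
At X = 42: dY/dX = -5/1764, Y = 5/42

Elasticity = (-5/1764) · (42 / (5/42)) = -1

Interpretation: for a small percentage change in X, the percentage change in Y is approximately -1.00 times as large.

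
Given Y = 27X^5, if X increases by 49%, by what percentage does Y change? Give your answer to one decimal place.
634.4%

For Y = 27X^5:
If X → X(1 + 0.49)
Then Y → Y · (1 + 0.49)^5
     ≈ Y · 7.3440

Percentage change = ((1 + 0.49)^5 − 1) × 100% ≈ 634.4%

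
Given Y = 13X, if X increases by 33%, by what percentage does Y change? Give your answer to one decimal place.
33.0%

For Y = 13X:
If X → X(1 + 0.33)
Then Y → Y · (1 + 0.33)^1
     = Y · 1.3300

Percentage change = ((1 + 0.33)^1 − 1) × 100% = 33.0%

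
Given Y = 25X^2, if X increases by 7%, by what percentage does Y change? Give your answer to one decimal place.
14.5%

For Y = 25X^2:
If X → X(1 + 0.07)
Then Y → Y · (1 + 0.07)^2
     = Y · 1.1449

Percentage change = ((1 + 0.07)^2 − 1) × 100% ≈ 14.5%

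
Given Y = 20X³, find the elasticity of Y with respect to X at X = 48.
Elasticity = 3

Elasticity = (dY/dX) · (X/Y)

dY/dX = 60·X²
At X = 48: dY/dX = 138240, Y = 2211840

Elasticity = 138240 · (48 / 2211840) = 3

Interpretation: for a small percentage change in X, the percentage change in Y is approximately 3.00 times as large.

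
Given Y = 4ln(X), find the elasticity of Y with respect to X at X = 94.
Elasticity = 1/ln(94) ≈ 0.2201

Elasticity = (dY/dX) · (X/Y)

dY/dX = 4/X
At X = 94: dY/dX = 2/47, Y = 4·ln(94)

Elasticity = (2/47) · (94 / (4·ln(94))) = 1/ln(94) ≈ 0.2201

Interpretation: for a small percentage change in X, the percentage change in Y is approximately 0.22 times as large.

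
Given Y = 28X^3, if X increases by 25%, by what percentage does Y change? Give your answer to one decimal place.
95.3%

For Y = 28X^3:
If X → X(1 + 0.25)
Then Y → Y · (1 + 0.25)^3
     ≈ Y · 1.9531

Percentage change = ((1 + 0.25)^3 − 1) × 100% ≈ 95.3%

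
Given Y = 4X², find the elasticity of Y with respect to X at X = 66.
Elasticity = 2

Elasticity = (dY/dX) · (X/Y)

dY/dX = 8·X
At X = 66: dY/dX = 528, Y = 17424

Elasticity = 528 · (66 / 17424) = 2

Interpretation: for a small percentage change in X, the percentage change in Y is approximately 2.00 times as large.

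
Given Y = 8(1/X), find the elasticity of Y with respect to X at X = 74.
Elasticity = -1

Elasticity = (dY/dX) · (X/Y)

dY/dX = -8/X²
At X = 74: dY/dX = -2/1369, Y = 4/37

Elasticity = (-2/1369) · (74 / (4/37)) = -1

Interpretation: for a small percentage change in X, the percentage change in Y is approximately -1.00 times as large.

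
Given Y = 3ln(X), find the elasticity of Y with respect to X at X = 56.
Elasticity = 1/ln(56) ≈ 0.2484

Elasticity = (dY/dX) · (X/Y)

dY/dX = 3/X
At X = 56: dY/dX = 3/56, Y = 3·ln(56)

Elasticity = (3/56) · (56 / (3·ln(56))) = 1/ln(56) ≈ 0.2484

Interpretation: for a small percentage change in X, the percentage change in Y is approximately 0.25 times as large.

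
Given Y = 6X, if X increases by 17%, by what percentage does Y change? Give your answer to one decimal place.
17.0%

For Y = 6X:
If X → X(1 + 0.17)
Then Y → Y · (1 + 0.17)^1
     = Y · 1.1700

Percentage change = ((1 + 0.17)^1 − 1) × 100% = 17.0%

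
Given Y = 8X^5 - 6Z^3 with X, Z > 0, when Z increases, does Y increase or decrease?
Y decreases

Taking the partial derivative:
∂Y/∂Z = -18Z^2

∂Y/∂Z = -18Z^2 < 0 (assuming positive values)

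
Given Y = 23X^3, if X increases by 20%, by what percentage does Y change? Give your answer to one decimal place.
72.8%

For Y = 23X^3:
If X → X(1 + 0.2)
Then Y → Y · (1 + 0.2)^3
     = Y · 1.7280

Percentage change = ((1 + 0.2)^3 − 1) × 100% = 72.8%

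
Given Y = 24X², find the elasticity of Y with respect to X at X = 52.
Elasticity = 2

Elasticity = (dY/dX) · (X/Y)

dY/dX = 48·X
At X = 52: dY/dX = 2496, Y = 64896

Elasticity = 2496 · (52 / 64896) = 2

Interpretation: for a small percentage change in X, the percentage change in Y is approximately 2.00 times as large.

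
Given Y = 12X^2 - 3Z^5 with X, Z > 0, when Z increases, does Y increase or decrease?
Y decreases

Taking the partial derivative:
∂Y/∂Z = -15Z^4

∂Y/∂Z = -15Z^4 < 0 (assuming positive values)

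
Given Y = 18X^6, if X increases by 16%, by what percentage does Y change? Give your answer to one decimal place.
143.6%

For Y = 18X^6:
If X → X(1 + 0.16)
Then Y → Y · (1 + 0.16)^6
     ≈ Y · 2.4364

Percentage change = ((1 + 0.16)^6 − 1) × 100% ≈ 143.6%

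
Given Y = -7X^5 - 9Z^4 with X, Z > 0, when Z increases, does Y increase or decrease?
Y decreases

Taking the partial derivative:
∂Y/∂Z = -36Z^3

∂Y/∂Z = -36Z^3 < 0 (assuming positive values)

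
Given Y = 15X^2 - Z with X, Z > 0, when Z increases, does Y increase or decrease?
Y decreases

Taking the partial derivative:
∂Y/∂Z = -1

∂Y/∂Z = -1 < 0 (assuming positive values)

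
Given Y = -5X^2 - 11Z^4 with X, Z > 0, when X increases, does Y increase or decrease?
Y decreases

Taking the partial derivative:
∂Y/∂X = -10X

∂Y/∂X = -10X < 0 (assuming positive values)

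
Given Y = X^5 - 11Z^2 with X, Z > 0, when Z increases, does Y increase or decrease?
Y decreases

Taking the partial derivative:
∂Y/∂Z = -22Z

∂Y/∂Z = -22Z < 0 (assuming positive values)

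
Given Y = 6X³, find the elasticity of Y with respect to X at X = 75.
Elasticity = 3

Elasticity = (dY/dX) · (X/Y)

dY/dX = 18·X²
At X = 75: dY/dX = 101250, Y = 2531250

Elasticity = 101250 · (75 / 2531250) = 3

Interpretation: for a small percentage change in X, the percentage change in Y is approximately 3.00 times as large.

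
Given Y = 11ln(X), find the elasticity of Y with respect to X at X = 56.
Elasticity = 1/ln(56) ≈ 0.2484

Elasticity = (dY/dX) · (X/Y)

dY/dX = 11/X
At X = 56: dY/dX = 11/56, Y = 11·ln(56)

Elasticity = (11/56) · (56 / (11·ln(56))) = 1/ln(56) ≈ 0.2484

Interpretation: for a small percentage change in X, the percentage change in Y is approximately 0.25 times as large.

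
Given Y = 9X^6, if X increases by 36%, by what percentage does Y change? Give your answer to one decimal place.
532.8%

For Y = 9X^6:
If X → X(1 + 0.36)
Then Y → Y · (1 + 0.36)^6
     ≈ Y · 6.3275

Percentage change = ((1 + 0.36)^6 − 1) × 100% ≈ 532.8%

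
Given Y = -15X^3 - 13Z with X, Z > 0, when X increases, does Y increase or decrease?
Y decreases

Taking the partial derivative:
∂Y/∂X = -45X^2

∂Y/∂X = -45X^2 < 0 (assuming positive values)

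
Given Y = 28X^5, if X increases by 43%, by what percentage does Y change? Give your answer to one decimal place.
498.0%

For Y = 28X^5:
If X → X(1 + 0.43)
Then Y → Y · (1 + 0.43)^5
     ≈ Y · 5.9797

Percentage change = ((1 + 0.43)^5 − 1) × 100% ≈ 498.0%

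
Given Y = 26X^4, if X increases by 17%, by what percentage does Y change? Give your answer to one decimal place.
87.4%

For Y = 26X^4:
If X → X(1 + 0.17)
Then Y → Y · (1 + 0.17)^4
     ≈ Y · 1.8739

Percentage change = ((1 + 0.17)^4 − 1) × 100% ≈ 87.4%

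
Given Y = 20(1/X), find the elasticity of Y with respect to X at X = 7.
Elasticity = -1

Elasticity = (dY/dX) · (X/Y)

dY/dX = -20/X²
At X = 7: dY/dX = -20/49, Y = 20/7

Elasticity = (-20/49) · (7 / (20/7)) = -1

Interpretation: for a small percentage change in X, the percentage change in Y is approximately -1.00 times as large.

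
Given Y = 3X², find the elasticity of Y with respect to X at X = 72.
Elasticity = 2

Elasticity = (dY/dX) · (X/Y)

dY/dX = 6·X
At X = 72: dY/dX = 432, Y = 15552

Elasticity = 432 · (72 / 15552) = 2

Interpretation: for a small percentage change in X, the percentage change in Y is approximately 2.00 times as large.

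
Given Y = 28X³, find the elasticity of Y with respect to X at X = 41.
Elasticity = 3

Elasticity = (dY/dX) · (X/Y)

dY/dX = 84·X²
At X = 41: dY/dX = 141204, Y = 1929788

Elasticity = 141204 · (41 / 1929788) = 3

Interpretation: for a small percentage change in X, the percentage change in Y is approximately 3.00 times as large.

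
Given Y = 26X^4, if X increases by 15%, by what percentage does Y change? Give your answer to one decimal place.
74.9%

For Y = 26X^4:
If X → X(1 + 0.15)
Then Y → Y · (1 + 0.15)^4
     ≈ Y · 1.7490

Percentage change = ((1 + 0.15)^4 − 1) × 100% ≈ 74.9%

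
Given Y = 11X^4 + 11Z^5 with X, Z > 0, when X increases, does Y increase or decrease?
Y increases

Taking the partial derivative:
∂Y/∂X = 44X^3

∂Y/∂X = 44X^3 > 0 (assuming positive values)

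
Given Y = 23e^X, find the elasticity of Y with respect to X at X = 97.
Elasticity = 97

Elasticity = (dY/dX) · (X/Y)

dY/dX = 23·e^X
At X = 97: dY/dX = 23·e^97, Y = 23·e^97

Elasticity = (23·e^97) · (97 / (23·e^97)) = 97

Interpretation: for a small percentage change in X, the percentage change in Y is approximately 97.00 times as large.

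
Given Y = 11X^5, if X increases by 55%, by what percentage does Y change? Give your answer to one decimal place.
794.7%

For Y = 11X^5:
If X → X(1 + 0.55)
Then Y → Y · (1 + 0.55)^5
     ≈ Y · 8.9466

Percentage change = ((1 + 0.55)^5 − 1) × 100% ≈ 794.7%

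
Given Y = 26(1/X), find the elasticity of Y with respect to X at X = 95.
Elasticity = -1

Elasticity = (dY/dX) · (X/Y)

dY/dX = -26/X²
At X = 95: dY/dX = -26/9025, Y = 26/95

Elasticity = (-26/9025) · (95 / (26/95)) = -1

Interpretation: for a small percentage change in X, the percentage change in Y is approximately -1.00 times as large.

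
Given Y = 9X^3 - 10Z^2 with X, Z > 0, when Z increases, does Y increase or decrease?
Y decreases

Taking the partial derivative:
∂Y/∂Z = -20Z

∂Y/∂Z = -20Z < 0 (assuming positive values)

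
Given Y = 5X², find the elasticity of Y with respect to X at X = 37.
Elasticity = 2

Elasticity = (dY/dX) · (X/Y)

dY/dX = 10·X
At X = 37: dY/dX = 370, Y = 6845

Elasticity = 370 · (37 / 6845) = 2

Interpretation: for a small percentage change in X, the percentage change in Y is approximately 2.00 times as large.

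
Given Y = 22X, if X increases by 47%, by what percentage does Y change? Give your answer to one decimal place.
47.0%

For Y = 22X:
If X → X(1 + 0.47)
Then Y → Y · (1 + 0.47)^1
     = Y · 1.4700

Percentage change = ((1 + 0.47)^1 − 1) × 100% = 47.0%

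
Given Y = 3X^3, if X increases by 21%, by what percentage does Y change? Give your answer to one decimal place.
77.2%

For Y = 3X^3:
If X → X(1 + 0.21)
Then Y → Y · (1 + 0.21)^3
     ≈ Y · 1.7716

Percentage change = ((1 + 0.21)^3 − 1) × 100% ≈ 77.2%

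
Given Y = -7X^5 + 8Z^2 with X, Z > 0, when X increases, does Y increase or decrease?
Y decreases

Taking the partial derivative:
∂Y/∂X = -35X^4

∂Y/∂X = -35X^4 < 0 (assuming positive values)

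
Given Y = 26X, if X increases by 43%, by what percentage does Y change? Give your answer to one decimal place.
43.0%

For Y = 26X:
If X → X(1 + 0.43)
Then Y → Y · (1 + 0.43)^1
     = Y · 1.4300

Percentage change = ((1 + 0.43)^1 − 1) × 100% = 43.0%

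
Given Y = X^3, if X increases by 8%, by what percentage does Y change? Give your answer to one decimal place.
26.0%

For Y = X^3:
If X → X(1 + 0.08)
Then Y → Y · (1 + 0.08)^3
     ≈ Y · 1.2597

Percentage change = ((1 + 0.08)^3 − 1) × 100% ≈ 26.0%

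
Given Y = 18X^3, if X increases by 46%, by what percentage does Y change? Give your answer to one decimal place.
211.2%

For Y = 18X^3:
If X → X(1 + 0.46)
Then Y → Y · (1 + 0.46)^3
     ≈ Y · 3.1121

Percentage change = ((1 + 0.46)^3 − 1) × 100% ≈ 211.2%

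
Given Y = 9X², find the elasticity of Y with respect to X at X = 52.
Elasticity = 2

Elasticity = (dY/dX) · (X/Y)

dY/dX = 18·X
At X = 52: dY/dX = 936, Y = 24336

Elasticity = 936 · (52 / 24336) = 2

Interpretation: for a small percentage change in X, the percentage change in Y is approximately 2.00 times as large.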